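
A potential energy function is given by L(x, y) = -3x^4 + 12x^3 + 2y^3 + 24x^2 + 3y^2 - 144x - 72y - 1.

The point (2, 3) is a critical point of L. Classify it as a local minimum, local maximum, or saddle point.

local minimum

The mixed partial ∂²L/∂x∂y is 0, so the Hessian at any point is diag(L_xx, L_yy) = diag(12(-3x^2 + 6x + 4), 6(2y + 1)).
At (2, 3): H = diag(48, 42).
Both eigenvalues are positive, so H is positive definite: a local minimum.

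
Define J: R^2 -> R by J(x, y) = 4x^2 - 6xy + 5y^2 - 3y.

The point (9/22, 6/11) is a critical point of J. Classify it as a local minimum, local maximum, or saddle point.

The Hessian of J is constant: H = [[8, -6], [-6, 10]].
det(H) = 8·10 − (-6)² = 44.
det(H) > 0 and tr(H) = 18 > 0, so H is positive definite and the point is a local minimum.

local minimum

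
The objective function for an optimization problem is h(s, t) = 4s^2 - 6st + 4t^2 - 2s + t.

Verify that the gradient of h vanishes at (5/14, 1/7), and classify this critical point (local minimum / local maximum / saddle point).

local minimum

∇h = (8s - 6t - 2, -6s + 8t + 1); substituting (5/14, 1/7) gives ∇h = (0, 0), so (5/14, 1/7) is indeed a critical point.
The Hessian of h is constant: H = [[8, -6], [-6, 8]].
det(H) = 8·8 − (-6)² = 28.
det(H) > 0 and tr(H) = 16 > 0, so H is positive definite and the point is a local minimum.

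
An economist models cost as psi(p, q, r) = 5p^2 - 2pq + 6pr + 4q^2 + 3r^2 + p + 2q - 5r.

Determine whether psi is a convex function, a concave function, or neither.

convex

psi is quadratic, so its Hessian is the constant matrix H = [[10, -2, 6], [-2, 8, 0], [6, 0, 6]].
Leading principal minors: 10, 76, 168.
All positive ⇒ H ≻ 0 ⇒ convex.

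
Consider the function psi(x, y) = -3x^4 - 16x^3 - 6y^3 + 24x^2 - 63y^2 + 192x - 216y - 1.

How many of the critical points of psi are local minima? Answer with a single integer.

1

psi separates as a function of x plus a function of y, so ∇psi=0 decouples.
∂psi/∂x = -12(x - 2)(x + 2)(x + 4) = 0 at x ∈ {-4, -2, 2}; ∂psi/∂y = -18(y + 3)(y + 4) = 0 at y ∈ {-4, -3}.
The Hessian is diagonal: diag(psi_xx, psi_yy). Second derivatives: psi_xx(-4)=-144, psi_xx(-2)=96, psi_xx(2)=-288; psi_yy(-4)=18, psi_yy(-3)=-18.
Local minima occur where both diagonal entries positive: (-2, -4). Count: 1.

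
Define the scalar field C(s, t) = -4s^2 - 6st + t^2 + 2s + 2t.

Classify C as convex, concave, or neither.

neither

C is quadratic, so its Hessian is the constant matrix H = [[-8, -6], [-6, 2]].
det(H) = -52, tr(H) = -6.
det(H) < 0, so H is indefinite: neither convex nor concave.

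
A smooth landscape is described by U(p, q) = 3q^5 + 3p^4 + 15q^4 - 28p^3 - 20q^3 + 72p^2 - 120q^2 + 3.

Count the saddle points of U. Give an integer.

6

U separates as a function of p plus a function of q, so ∇U=0 decouples.
∂U/∂p = 12p(p - 4)(p - 3) = 0 at p ∈ {0, 3, 4}; ∂U/∂q = 15q(q - 2)(q + 2)(q + 4) = 0 at q ∈ {-4, -2, 0, 2}.
The Hessian is diagonal: diag(U_pp, U_qq). Second derivatives: U_pp(0)=144, U_pp(3)=-36, U_pp(4)=48; U_qq(-4)=-720, U_qq(-2)=240, U_qq(0)=-240, U_qq(2)=720.
Saddle points occur where the two diagonal entries have opposite signs: (0, -4), (0, 0), (3, -2), (3, 2), (4, -4), (4, 0). Count: 6.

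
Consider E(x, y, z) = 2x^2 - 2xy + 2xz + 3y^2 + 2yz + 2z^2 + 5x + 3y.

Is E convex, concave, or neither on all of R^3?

convex

E is quadratic, so its Hessian is the constant matrix H = [[4, -2, 2], [-2, 6, 2], [2, 2, 4]].
Leading principal minors: 4, 20, 24.
All positive ⇒ H ≻ 0 ⇒ convex.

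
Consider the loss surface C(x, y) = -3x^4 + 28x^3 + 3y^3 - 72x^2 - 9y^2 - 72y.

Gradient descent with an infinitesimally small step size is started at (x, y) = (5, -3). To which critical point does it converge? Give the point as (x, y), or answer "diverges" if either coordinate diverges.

C is separable, so gradient descent decouples: x follows -∂C/∂x, y follows -∂C/∂y.
∂C/∂x = -12x(x - 4)(x - 3); at x=5 this is -120, so x increases.
∂C/∂y = 9(y - 4)(y + 2); at y=-3 this is 63, so y decreases.
The x-coordinate has no critical point in that direction and runs off to infinity.

diverges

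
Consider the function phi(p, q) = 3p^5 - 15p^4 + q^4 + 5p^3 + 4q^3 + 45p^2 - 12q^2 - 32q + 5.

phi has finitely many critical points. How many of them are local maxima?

2

phi separates as a function of p plus a function of q, so ∇phi=0 decouples.
∂phi/∂p = 15p(p - 3)(p - 2)(p + 1) = 0 at p ∈ {-1, 0, 2, 3}; ∂phi/∂q = 4(q - 2)(q + 1)(q + 4) = 0 at q ∈ {-4, -1, 2}.
The Hessian is diagonal: diag(phi_pp, phi_qq). Second derivatives: phi_pp(-1)=-180, phi_pp(0)=90, phi_pp(2)=-90, phi_pp(3)=180; phi_qq(-4)=72, phi_qq(-1)=-36, phi_qq(2)=72.
Local maxima occur where both diagonal entries negative: (-1, -1), (2, -1). Count: 2.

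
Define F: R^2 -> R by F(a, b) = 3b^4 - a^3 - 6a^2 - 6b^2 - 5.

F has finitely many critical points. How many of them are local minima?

F separates as a function of a plus a function of b, so ∇F=0 decouples.
∂F/∂a = -3a(a + 4) = 0 at a ∈ {-4, 0}; ∂F/∂b = 12b(b - 1)(b + 1) = 0 at b ∈ {-1, 0, 1}.
The Hessian is diagonal: diag(F_aa, F_bb). Second derivatives: F_aa(-4)=12, F_aa(0)=-12; F_bb(-1)=24, F_bb(0)=-12, F_bb(1)=24.
Local minima occur where both diagonal entries positive: (-4, -1), (-4, 1). Count: 2.

2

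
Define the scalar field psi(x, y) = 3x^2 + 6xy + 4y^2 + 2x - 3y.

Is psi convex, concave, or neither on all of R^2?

convex

psi is quadratic, so its Hessian is the constant matrix H = [[6, 6], [6, 8]].
det(H) = 12, tr(H) = 14.
det(H) > 0 and tr(H) > 0, so H is positive definite everywhere: convex.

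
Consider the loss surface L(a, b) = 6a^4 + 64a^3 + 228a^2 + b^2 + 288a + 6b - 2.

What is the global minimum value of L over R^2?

-129

L(a,b) separates as P(a) + Q(b) − 2, so its minimum is min P + min Q − 2.
P'(a) = 24(a + 1)(a + 3)(a + 4) vanishes at a ∈ {-4, -3, -1}; Q'(b) = 2b + 6 vanishes at b ∈ {-3}.
Local minima of P (where P''>0): P(-4)=-64, P(-1)=-118. Local minima of Q: Q(-3)=-9.
So the global minimum of L is P(-1) + Q(-3) − 2 = -118 − 9 − 2 = -129, attained at (-1, -3).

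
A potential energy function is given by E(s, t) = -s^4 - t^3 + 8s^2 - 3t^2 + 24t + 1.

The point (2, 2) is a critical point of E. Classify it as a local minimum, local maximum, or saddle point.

local maximum

The mixed partial ∂²E/∂s∂t is 0, so the Hessian at any point is diag(E_ss, E_tt) = diag(4(-3s^2 + 4), -6(t + 1)).
At (2, 2): H = diag(-32, -18).
Both eigenvalues are negative, so H is negative definite: a local maximum.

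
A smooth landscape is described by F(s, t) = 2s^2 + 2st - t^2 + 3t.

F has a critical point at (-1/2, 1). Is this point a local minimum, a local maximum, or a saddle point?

The Hessian of F is constant: H = [[4, 2], [2, -2]].
det(H) = 4·(-2) − 2² = -12.
Since det(H) < 0, H is indefinite and the critical point is a saddle point.

saddle point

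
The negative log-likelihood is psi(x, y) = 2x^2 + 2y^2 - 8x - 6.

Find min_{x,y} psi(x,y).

psi(x,y) separates as P(x) + Q(y) − 6, so its minimum is min P + min Q − 6.
P'(x) = 4x - 8 vanishes at x ∈ {2}; Q'(y) = 4y vanishes at y ∈ {0}.
Local minima of P (where P''>0): P(2)=-8. Local minima of Q: Q(0)=0.
So the global minimum of psi is P(2) + Q(0) − 6 = -8 + 0 − 6 = -14, attained at (2, 0).

-14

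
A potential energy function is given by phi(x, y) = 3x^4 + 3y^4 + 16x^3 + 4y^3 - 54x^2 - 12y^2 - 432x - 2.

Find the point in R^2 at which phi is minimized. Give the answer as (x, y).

(3, -2)

phi(x,y) separates as P(x) + Q(y) − 2, so its minimum is min P + min Q − 2.
P'(x) = 12(x - 3)(x + 3)(x + 4) vanishes at x ∈ {-4, -3, 3}; Q'(y) = 12y(y - 1)(y + 2) vanishes at y ∈ {-2, 0, 1}.
Local minima of P (where P''>0): P(-4)=608, P(3)=-1107. Local minima of Q: Q(-2)=-32, Q(1)=-5.
So the global minimum of phi is P(3) + Q(-2) − 2 = -1107 − 32 − 2 = -1141, attained at (3, -2).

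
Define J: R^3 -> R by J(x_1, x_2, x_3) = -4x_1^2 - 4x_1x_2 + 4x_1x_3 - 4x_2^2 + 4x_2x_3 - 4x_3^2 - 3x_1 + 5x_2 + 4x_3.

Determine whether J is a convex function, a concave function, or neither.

concave

J is quadratic, so its Hessian is the constant matrix H = [[-8, -4, 4], [-4, -8, 4], [4, 4, -8]].
Leading principal minors: -8, 48, -256.
Signs alternate −, +, − ⇒ H ≺ 0 ⇒ concave.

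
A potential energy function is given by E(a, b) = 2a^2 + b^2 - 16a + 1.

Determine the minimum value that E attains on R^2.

E(a,b) separates as P(a) + Q(b) + 1, so its minimum is min P + min Q + 1.
P'(a) = 4a - 16 vanishes at a ∈ {4}; Q'(b) = 2b vanishes at b ∈ {0}.
Local minima of P (where P''>0): P(4)=-32. Local minima of Q: Q(0)=0.
So the global minimum of E is P(4) + Q(0) + 1 = -32 + 0 + 1 = -31, attained at (4, 0).

-31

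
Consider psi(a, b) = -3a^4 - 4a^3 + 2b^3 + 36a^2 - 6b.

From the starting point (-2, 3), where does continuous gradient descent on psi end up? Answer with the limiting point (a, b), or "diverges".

(0, 1)

psi is separable, so gradient descent decouples: a follows -∂psi/∂a, b follows -∂psi/∂b.
∂psi/∂a = -12a(a - 2)(a + 3); at a=-2 this is -96, so a increases.
∂psi/∂b = 6(b - 1)(b + 1); at b=3 this is 48, so b decreases.
a converges to its nearest critical value 0 (a local min of the a-part); b converges to 1. The iterate converges to (0, 1).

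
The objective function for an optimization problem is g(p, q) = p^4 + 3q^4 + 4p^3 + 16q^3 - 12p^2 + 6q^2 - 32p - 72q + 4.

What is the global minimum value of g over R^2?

-107

g(p,q) separates as A(p) + B(q) + 4, so its minimum is min A + min B + 4.
A'(p) = 4(p - 2)(p + 1)(p + 4) vanishes at p ∈ {-4, -1, 2}; B'(q) = 12(q - 1)(q + 2)(q + 3) vanishes at q ∈ {-3, -2, 1}.
Local minima of A (where A''>0): A(-4)=-64, A(2)=-64. Local minima of B: B(-3)=81, B(1)=-47.
So the global minimum of g is A(-4) + B(1) + 4 = -64 − 47 + 4 = -107, attained at (-4, 1).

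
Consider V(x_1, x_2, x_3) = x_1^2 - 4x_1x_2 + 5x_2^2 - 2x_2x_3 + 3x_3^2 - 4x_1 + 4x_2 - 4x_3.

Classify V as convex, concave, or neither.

V is quadratic, so its Hessian is the constant matrix H = [[2, -4, 0], [-4, 10, -2], [0, -2, 6]].
Leading principal minors: 2, 4, 16.
All positive ⇒ H ≻ 0 ⇒ convex.

convex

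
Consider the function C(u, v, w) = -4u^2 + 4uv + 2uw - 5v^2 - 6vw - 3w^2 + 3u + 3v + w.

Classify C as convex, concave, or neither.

concave

C is quadratic, so its Hessian is the constant matrix H = [[-8, 4, 2], [4, -10, -6], [2, -6, -6]].
Leading principal minors: -8, 64, -152.
Signs alternate −, +, − ⇒ H ≺ 0 ⇒ concave.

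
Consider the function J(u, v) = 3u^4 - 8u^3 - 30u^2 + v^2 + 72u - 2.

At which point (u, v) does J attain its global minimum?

J(u,v) separates as P(u) + Q(v) − 2, so its minimum is min P + min Q − 2.
P'(u) = 12(u - 3)(u - 1)(u + 2) vanishes at u ∈ {-2, 1, 3}; Q'(v) = 2v vanishes at v ∈ {0}.
Local minima of P (where P''>0): P(-2)=-152, P(3)=-27. Local minima of Q: Q(0)=0.
So the global minimum of J is P(-2) + Q(0) − 2 = -152 + 0 − 2 = -154, attained at (-2, 0).

(-2, 0)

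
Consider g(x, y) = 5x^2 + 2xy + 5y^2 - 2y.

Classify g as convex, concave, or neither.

g is quadratic, so its Hessian is the constant matrix H = [[10, 2], [2, 10]].
det(H) = 96, tr(H) = 20.
det(H) > 0 and tr(H) > 0, so H is positive definite everywhere: convex.

convex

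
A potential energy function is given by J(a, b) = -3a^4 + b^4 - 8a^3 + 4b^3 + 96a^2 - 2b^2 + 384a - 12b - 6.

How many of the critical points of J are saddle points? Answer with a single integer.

J separates as a function of a plus a function of b, so ∇J=0 decouples.
∂J/∂a = -12(a - 4)(a + 2)(a + 4) = 0 at a ∈ {-4, -2, 4}; ∂J/∂b = 4(b - 1)(b + 1)(b + 3) = 0 at b ∈ {-3, -1, 1}.
The Hessian is diagonal: diag(J_aa, J_bb). Second derivatives: J_aa(-4)=-192, J_aa(-2)=144, J_aa(4)=-576; J_bb(-3)=32, J_bb(-1)=-16, J_bb(1)=32.
Saddle points occur where the two diagonal entries have opposite signs: (-4, -3), (-4, 1), (-2, -1), (4, -3), (4, 1). Count: 5.

5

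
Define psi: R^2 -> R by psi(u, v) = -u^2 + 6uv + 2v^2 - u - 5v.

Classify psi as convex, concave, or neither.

psi is quadratic, so its Hessian is the constant matrix H = [[-2, 6], [6, 4]].
det(H) = -44, tr(H) = 2.
det(H) < 0, so H is indefinite: neither convex nor concave.

neither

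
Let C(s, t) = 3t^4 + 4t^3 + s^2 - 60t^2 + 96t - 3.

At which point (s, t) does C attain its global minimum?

(0, -4)

C(s,t) separates as P(s) + Q(t) − 3, so its minimum is min P + min Q − 3.
P'(s) = 2s vanishes at s ∈ {0}; Q'(t) = 12(t - 2)(t - 1)(t + 4) vanishes at t ∈ {-4, 1, 2}.
Local minima of P (where P''>0): P(0)=0. Local minima of Q: Q(-4)=-832, Q(2)=32.
So the global minimum of C is P(0) + Q(-4) − 3 = 0 − 832 − 3 = -835, attained at (0, -4).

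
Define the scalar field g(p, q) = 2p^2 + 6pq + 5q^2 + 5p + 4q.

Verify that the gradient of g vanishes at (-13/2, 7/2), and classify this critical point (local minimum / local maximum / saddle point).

local minimum

∇g = (4p + 6q + 5, 6p + 10q + 4); substituting (-13/2, 7/2) gives ∇g = (0, 0), so (-13/2, 7/2) is indeed a critical point.
The Hessian of g is constant: H = [[4, 6], [6, 10]].
det(H) = 4·10 − 6² = 4.
det(H) > 0 and tr(H) = 14 > 0, so H is positive definite and the point is a local minimum.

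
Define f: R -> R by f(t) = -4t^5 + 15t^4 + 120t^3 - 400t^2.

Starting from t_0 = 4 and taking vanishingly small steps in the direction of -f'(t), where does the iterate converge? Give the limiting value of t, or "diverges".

2

f'(t) = -20t(t - 5)(t - 2)(t + 4), so f'(4) = 1280.
Gradient descent moves in the -f' direction, i.e. t is decreasing.
The nearest critical point in that direction is t = 2, where f'' = 720 > 0 (a local minimum). The iterate converges there.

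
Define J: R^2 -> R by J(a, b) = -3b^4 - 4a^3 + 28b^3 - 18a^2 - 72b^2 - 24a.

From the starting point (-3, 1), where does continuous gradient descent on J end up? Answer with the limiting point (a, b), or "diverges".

(-2, 3)

J is separable, so gradient descent decouples: a follows -∂J/∂a, b follows -∂J/∂b.
∂J/∂a = -12(a + 1)(a + 2); at a=-3 this is -24, so a increases.
∂J/∂b = -12b(b - 4)(b - 3); at b=1 this is -72, so b increases.
a converges to its nearest critical value -2 (a local min of the a-part); b converges to 3. The iterate converges to (-2, 3).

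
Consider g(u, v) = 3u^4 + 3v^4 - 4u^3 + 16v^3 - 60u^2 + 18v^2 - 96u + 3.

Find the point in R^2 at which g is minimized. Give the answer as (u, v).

(4, -3)

g(u,v) separates as P(u) + Q(v) + 3, so its minimum is min P + min Q + 3.
P'(u) = 12(u - 4)(u + 1)(u + 2) vanishes at u ∈ {-2, -1, 4}; Q'(v) = 12v(v + 1)(v + 3) vanishes at v ∈ {-3, -1, 0}.
Local minima of P (where P''>0): P(-2)=32, P(4)=-832. Local minima of Q: Q(-3)=-27, Q(0)=0.
So the global minimum of g is P(4) + Q(-3) + 3 = -832 − 27 + 3 = -856, attained at (4, -3).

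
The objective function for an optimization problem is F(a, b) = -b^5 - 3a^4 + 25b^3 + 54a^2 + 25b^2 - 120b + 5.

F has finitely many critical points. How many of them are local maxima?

4

F separates as a function of a plus a function of b, so ∇F=0 decouples.
∂F/∂a = -12a(a - 3)(a + 3) = 0 at a ∈ {-3, 0, 3}; ∂F/∂b = -5(b - 4)(b - 1)(b + 2)(b + 3) = 0 at b ∈ {-3, -2, 1, 4}.
The Hessian is diagonal: diag(F_aa, F_bb). Second derivatives: F_aa(-3)=-216, F_aa(0)=108, F_aa(3)=-216; F_bb(-3)=140, F_bb(-2)=-90, F_bb(1)=180, F_bb(4)=-630.
Local maxima occur where both diagonal entries negative: (-3, -2), (-3, 4), (3, -2), (3, 4). Count: 4.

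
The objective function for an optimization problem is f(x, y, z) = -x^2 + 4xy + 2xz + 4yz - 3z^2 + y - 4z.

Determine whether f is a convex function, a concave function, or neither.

f is quadratic, so its Hessian is the constant matrix H = [[-2, 4, 2], [4, 0, 4], [2, 4, -6]].
Leading principal minors: -2, -16, 192.
Neither pattern holds ⇒ H is indefinite ⇒ neither convex nor concave.

neither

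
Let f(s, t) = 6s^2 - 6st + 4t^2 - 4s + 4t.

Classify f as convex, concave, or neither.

f is quadratic, so its Hessian is the constant matrix H = [[12, -6], [-6, 8]].
det(H) = 60, tr(H) = 20.
det(H) > 0 and tr(H) > 0, so H is positive definite everywhere: convex.

convex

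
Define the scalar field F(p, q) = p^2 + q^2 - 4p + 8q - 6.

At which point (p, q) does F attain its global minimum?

(2, -4)

F(p,q) separates as A(p) + B(q) − 6, so its minimum is min A + min B − 6.
A'(p) = 2p - 4 vanishes at p ∈ {2}; B'(q) = 2q + 8 vanishes at q ∈ {-4}.
Local minima of A (where A''>0): A(2)=-4. Local minima of B: B(-4)=-16.
So the global minimum of F is A(2) + B(-4) − 6 = -4 − 16 − 6 = -26, attained at (2, -4).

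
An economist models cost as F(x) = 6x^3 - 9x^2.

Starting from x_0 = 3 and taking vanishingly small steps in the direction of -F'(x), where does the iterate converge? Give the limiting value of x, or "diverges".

1

F'(x) = 18x(x - 1), so F'(3) = 108.
Gradient descent moves in the -F' direction, i.e. x is decreasing.
The nearest critical point in that direction is x = 1, where F'' = 18 > 0 (a local minimum). The iterate converges there.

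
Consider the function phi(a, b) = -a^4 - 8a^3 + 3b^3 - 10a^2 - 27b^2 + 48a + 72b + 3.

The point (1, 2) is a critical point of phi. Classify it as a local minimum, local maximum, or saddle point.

local maximum

The mixed partial ∂²phi/∂a∂b is 0, so the Hessian at any point is diag(phi_aa, phi_bb) = diag(-4(3a^2 + 12a + 5), 18(b - 3)).
At (1, 2): H = diag(-80, -18).
Both eigenvalues are negative, so H is negative definite: a local maximum.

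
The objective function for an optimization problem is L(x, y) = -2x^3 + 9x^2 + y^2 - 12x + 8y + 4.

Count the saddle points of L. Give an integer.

1

L separates as a function of x plus a function of y, so ∇L=0 decouples.
∂L/∂x = -6(x - 2)(x - 1) = 0 at x ∈ {1, 2}; ∂L/∂y = 2(y + 4) = 0 at y ∈ {-4}.
The Hessian is diagonal: diag(L_xx, L_yy). Second derivatives: L_xx(1)=6, L_xx(2)=-6; L_yy(-4)=2.
Saddle points occur where the two diagonal entries have opposite signs: (2, -4). Count: 1.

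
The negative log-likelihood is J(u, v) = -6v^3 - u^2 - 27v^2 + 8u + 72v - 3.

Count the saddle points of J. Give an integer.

J separates as a function of u plus a function of v, so ∇J=0 decouples.
∂J/∂u = -2(u - 4) = 0 at u ∈ {4}; ∂J/∂v = -18(v - 1)(v + 4) = 0 at v ∈ {-4, 1}.
The Hessian is diagonal: diag(J_uu, J_vv). Second derivatives: J_uu(4)=-2; J_vv(-4)=90, J_vv(1)=-90.
Saddle points occur where the two diagonal entries have opposite signs: (4, -4). Count: 1.

1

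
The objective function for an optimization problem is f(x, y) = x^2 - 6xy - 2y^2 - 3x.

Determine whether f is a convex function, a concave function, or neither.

f is quadratic, so its Hessian is the constant matrix H = [[2, -6], [-6, -4]].
det(H) = -44, tr(H) = -2.
det(H) < 0, so H is indefinite: neither convex nor concave.

neither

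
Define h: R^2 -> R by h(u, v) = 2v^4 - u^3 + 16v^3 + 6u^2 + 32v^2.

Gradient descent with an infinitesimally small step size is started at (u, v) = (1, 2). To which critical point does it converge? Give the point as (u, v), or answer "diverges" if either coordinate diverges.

h is separable, so gradient descent decouples: u follows -∂h/∂u, v follows -∂h/∂v.
∂h/∂u = -3u(u - 4); at u=1 this is 9, so u decreases.
∂h/∂v = 8v(v + 2)(v + 4); at v=2 this is 384, so v decreases.
u converges to its nearest critical value 0 (a local min of the u-part); v converges to 0. The iterate converges to (0, 0).

(0, 0)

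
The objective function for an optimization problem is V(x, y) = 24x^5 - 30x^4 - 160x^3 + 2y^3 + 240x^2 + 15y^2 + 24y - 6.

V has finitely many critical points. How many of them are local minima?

2

V separates as a function of x plus a function of y, so ∇V=0 decouples.
∂V/∂x = 120x(x - 2)(x - 1)(x + 2) = 0 at x ∈ {-2, 0, 1, 2}; ∂V/∂y = 6(y + 1)(y + 4) = 0 at y ∈ {-4, -1}.
The Hessian is diagonal: diag(V_xx, V_yy). Second derivatives: V_xx(-2)=-2880, V_xx(0)=480, V_xx(1)=-360, V_xx(2)=960; V_yy(-4)=-18, V_yy(-1)=18.
Local minima occur where both diagonal entries positive: (0, -1), (2, -1). Count: 2.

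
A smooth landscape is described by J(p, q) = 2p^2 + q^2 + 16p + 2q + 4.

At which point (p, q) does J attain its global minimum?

J(p,q) separates as A(p) + B(q) + 4, so its minimum is min A + min B + 4.
A'(p) = 4p + 16 vanishes at p ∈ {-4}; B'(q) = 2q + 2 vanishes at q ∈ {-1}.
Local minima of A (where A''>0): A(-4)=-32. Local minima of B: B(-1)=-1.
So the global minimum of J is A(-4) + B(-1) + 4 = -32 − 1 + 4 = -29, attained at (-4, -1).

(-4, -1)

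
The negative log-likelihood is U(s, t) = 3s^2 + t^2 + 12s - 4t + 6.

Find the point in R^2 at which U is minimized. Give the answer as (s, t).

U(s,t) separates as P(s) + Q(t) + 6, so its minimum is min P + min Q + 6.
P'(s) = 6s + 12 vanishes at s ∈ {-2}; Q'(t) = 2(t - 2) vanishes at t ∈ {2}.
Local minima of P (where P''>0): P(-2)=-12. Local minima of Q: Q(2)=-4.
So the global minimum of U is P(-2) + Q(2) + 6 = -12 − 4 + 6 = -10, attained at (-2, 2).

(-2, 2)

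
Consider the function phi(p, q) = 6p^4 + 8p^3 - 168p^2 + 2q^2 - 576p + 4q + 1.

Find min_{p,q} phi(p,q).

-2945

phi(p,q) separates as A(p) + B(q) + 1, so its minimum is min A + min B + 1.
A'(p) = 24(p - 4)(p + 2)(p + 3) vanishes at p ∈ {-3, -2, 4}; B'(q) = 4q + 4 vanishes at q ∈ {-1}.
Local minima of A (where A''>0): A(-3)=486, A(4)=-2944. Local minima of B: B(-1)=-2.
So the global minimum of phi is A(4) + B(-1) + 1 = -2944 − 2 + 1 = -2945, attained at (4, -1).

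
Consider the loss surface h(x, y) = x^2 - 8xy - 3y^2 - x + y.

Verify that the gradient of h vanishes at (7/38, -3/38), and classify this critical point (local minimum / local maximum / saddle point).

saddle point

∇h = (2x - 8y - 1, -8x - 6y + 1); substituting (7/38, -3/38) gives ∇h = (0, 0), so (7/38, -3/38) is indeed a critical point.
The Hessian of h is constant: H = [[2, -8], [-8, -6]].
det(H) = 2·(-6) − (-8)² = -76.
Since det(H) < 0, H is indefinite and the critical point is a saddle point.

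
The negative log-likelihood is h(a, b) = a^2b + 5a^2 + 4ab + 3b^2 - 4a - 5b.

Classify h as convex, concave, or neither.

The term a^2b is cubic, so the Hessian is not constant.
∂²h/∂a² = 2b + 10, which takes both signs as b varies (negative for sufficiently negative b). A diagonal entry of the Hessian changing sign means the Hessian is neither positive- nor negative-semidefinite on all of R^2.

neither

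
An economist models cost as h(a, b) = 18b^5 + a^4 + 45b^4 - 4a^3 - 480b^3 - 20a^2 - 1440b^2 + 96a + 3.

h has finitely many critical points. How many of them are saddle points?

h separates as a function of a plus a function of b, so ∇h=0 decouples.
∂h/∂a = 4(a - 4)(a - 2)(a + 3) = 0 at a ∈ {-3, 2, 4}; ∂h/∂b = 90b(b - 4)(b + 2)(b + 4) = 0 at b ∈ {-4, -2, 0, 4}.
The Hessian is diagonal: diag(h_aa, h_bb). Second derivatives: h_aa(-3)=140, h_aa(2)=-40, h_aa(4)=56; h_bb(-4)=-5760, h_bb(-2)=2160, h_bb(0)=-2880, h_bb(4)=17280.
Saddle points occur where the two diagonal entries have opposite signs: (-3, -4), (-3, 0), (2, -2), (2, 4), (4, -4), (4, 0). Count: 6.

6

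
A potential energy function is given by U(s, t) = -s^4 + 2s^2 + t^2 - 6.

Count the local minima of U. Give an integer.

1

U separates as a function of s plus a function of t, so ∇U=0 decouples.
∂U/∂s = -4s(s - 1)(s + 1) = 0 at s ∈ {-1, 0, 1}; ∂U/∂t = 2t = 0 at t ∈ {0}.
The Hessian is diagonal: diag(U_ss, U_tt). Second derivatives: U_ss(-1)=-8, U_ss(0)=4, U_ss(1)=-8; U_tt(0)=2.
Local minima occur where both diagonal entries positive: (0, 0). Count: 1.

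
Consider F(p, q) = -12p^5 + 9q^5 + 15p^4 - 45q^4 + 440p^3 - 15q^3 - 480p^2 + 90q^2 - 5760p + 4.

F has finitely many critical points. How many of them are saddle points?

8

F separates as a function of p plus a function of q, so ∇F=0 decouples.
∂F/∂p = -60(p - 4)(p - 3)(p + 2)(p + 4) = 0 at p ∈ {-4, -2, 3, 4}; ∂F/∂q = 45q(q - 4)(q - 1)(q + 1) = 0 at q ∈ {-1, 0, 1, 4}.
The Hessian is diagonal: diag(F_pp, F_qq). Second derivatives: F_pp(-4)=6720, F_pp(-2)=-3600, F_pp(3)=2100, F_pp(4)=-2880; F_qq(-1)=-450, F_qq(0)=180, F_qq(1)=-270, F_qq(4)=2700.
Saddle points occur where the two diagonal entries have opposite signs: (-4, -1), (-4, 1), (-2, 0), (-2, 4), (3, -1), (3, 1), (4, 0), (4, 4). Count: 8.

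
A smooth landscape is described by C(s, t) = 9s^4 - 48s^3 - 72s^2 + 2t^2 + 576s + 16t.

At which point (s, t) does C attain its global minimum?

C(s,t) separates as P(s) + Q(t), so its minimum is min P + min Q.
P'(s) = 36(s - 4)(s - 2)(s + 2) vanishes at s ∈ {-2, 2, 4}; Q'(t) = 4(t + 4) vanishes at t ∈ {-4}.
Local minima of P (where P''>0): P(-2)=-912, P(4)=384. Local minima of Q: Q(-4)=-32.
So the global minimum of C is P(-2) + Q(-4) = -912 − 32 = -944, attained at (-2, -4).

(-2, -4)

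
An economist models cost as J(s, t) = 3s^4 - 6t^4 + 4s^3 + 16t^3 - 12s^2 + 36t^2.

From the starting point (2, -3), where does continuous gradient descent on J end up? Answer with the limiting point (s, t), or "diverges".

diverges

J is separable, so gradient descent decouples: s follows -∂J/∂s, t follows -∂J/∂t.
∂J/∂s = 12s(s - 1)(s + 2); at s=2 this is 96, so s decreases.
∂J/∂t = -24t(t - 3)(t + 1); at t=-3 this is 864, so t decreases.
The t-coordinate has no critical point in that direction and runs off to infinity.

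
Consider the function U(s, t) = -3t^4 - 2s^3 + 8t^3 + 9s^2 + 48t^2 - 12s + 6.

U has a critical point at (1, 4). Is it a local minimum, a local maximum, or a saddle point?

The mixed partial ∂²U/∂s∂t is 0, so the Hessian at any point is diag(U_ss, U_tt) = diag(6(-2s + 3), 12(-3t^2 + 4t + 8)).
At (1, 4): H = diag(6, -288).
The eigenvalues have opposite signs, so H is indefinite: a saddle point.

saddle point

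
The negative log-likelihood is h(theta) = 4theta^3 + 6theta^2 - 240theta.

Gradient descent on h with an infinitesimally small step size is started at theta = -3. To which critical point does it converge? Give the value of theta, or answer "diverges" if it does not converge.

h'(theta) = 12(theta - 4)(theta + 5), so h'(-3) = -168.
Gradient descent moves in the -h' direction, i.e. theta is increasing.
The nearest critical point in that direction is theta = 4, where h'' = 108 > 0 (a local minimum). The iterate converges there.

4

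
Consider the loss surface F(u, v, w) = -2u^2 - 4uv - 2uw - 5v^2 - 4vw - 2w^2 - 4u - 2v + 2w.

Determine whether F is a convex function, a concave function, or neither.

concave

F is quadratic, so its Hessian is the constant matrix H = [[-4, -4, -2], [-4, -10, -4], [-2, -4, -4]].
Leading principal minors: -4, 24, -56.
Signs alternate −, +, − ⇒ H ≺ 0 ⇒ concave.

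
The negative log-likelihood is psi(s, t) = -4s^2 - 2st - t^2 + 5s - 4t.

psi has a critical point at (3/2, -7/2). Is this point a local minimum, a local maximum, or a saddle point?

local maximum

The Hessian of psi is constant: H = [[-8, -2], [-2, -2]].
det(H) = (-8)·(-2) − (-2)² = 12.
det(H) > 0 and tr(H) = -10 < 0, so H is negative definite and the point is a local maximum.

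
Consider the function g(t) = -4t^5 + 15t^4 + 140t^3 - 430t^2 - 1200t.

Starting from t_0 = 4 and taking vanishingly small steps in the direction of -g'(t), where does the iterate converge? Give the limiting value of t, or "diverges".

g'(t) = -20(t - 5)(t - 3)(t + 1)(t + 4), so g'(4) = 800.
Gradient descent moves in the -g' direction, i.e. t is decreasing.
The nearest critical point in that direction is t = 3, where g'' = 1120 > 0 (a local minimum). The iterate converges there.

3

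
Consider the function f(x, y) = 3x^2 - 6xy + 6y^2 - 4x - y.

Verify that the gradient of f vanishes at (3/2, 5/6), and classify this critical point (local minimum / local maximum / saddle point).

∇f = (6x - 6y - 4, -6x + 12y - 1); substituting (3/2, 5/6) gives ∇f = (0, 0), so (3/2, 5/6) is indeed a critical point.
The Hessian of f is constant: H = [[6, -6], [-6, 12]].
det(H) = 6·12 − (-6)² = 36.
det(H) > 0 and tr(H) = 18 > 0, so H is positive definite and the point is a local minimum.

local minimum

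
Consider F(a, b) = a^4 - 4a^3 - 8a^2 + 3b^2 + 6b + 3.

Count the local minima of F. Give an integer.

F separates as a function of a plus a function of b, so ∇F=0 decouples.
∂F/∂a = 4a(a - 4)(a + 1) = 0 at a ∈ {-1, 0, 4}; ∂F/∂b = 6(b + 1) = 0 at b ∈ {-1}.
The Hessian is diagonal: diag(F_aa, F_bb). Second derivatives: F_aa(-1)=20, F_aa(0)=-16, F_aa(4)=80; F_bb(-1)=6.
Local minima occur where both diagonal entries positive: (-1, -1), (4, -1). Count: 2.

2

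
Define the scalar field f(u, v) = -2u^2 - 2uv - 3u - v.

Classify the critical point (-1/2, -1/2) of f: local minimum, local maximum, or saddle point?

saddle point

The Hessian of f is constant: H = [[-4, -2], [-2, 0]].
det(H) = (-4)·0 − (-2)² = -4.
Since det(H) < 0, H is indefinite and the critical point is a saddle point.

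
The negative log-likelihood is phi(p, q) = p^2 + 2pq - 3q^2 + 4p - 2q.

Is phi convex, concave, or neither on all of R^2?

neither

phi is quadratic, so its Hessian is the constant matrix H = [[2, 2], [2, -6]].
det(H) = -16, tr(H) = -4.
det(H) < 0, so H is indefinite: neither convex nor concave.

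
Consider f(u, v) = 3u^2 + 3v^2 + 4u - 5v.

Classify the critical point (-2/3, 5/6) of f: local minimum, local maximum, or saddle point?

The Hessian of f is constant: H = [[6, 0], [0, 6]].
det(H) = 6·6 − 0² = 36.
det(H) > 0 and tr(H) = 12 > 0, so H is positive definite and the point is a local minimum.

local minimum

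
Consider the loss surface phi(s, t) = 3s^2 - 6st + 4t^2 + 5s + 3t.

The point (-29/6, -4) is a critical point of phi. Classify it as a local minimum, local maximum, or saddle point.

The Hessian of phi is constant: H = [[6, -6], [-6, 8]].
det(H) = 6·8 − (-6)² = 12.
det(H) > 0 and tr(H) = 14 > 0, so H is positive definite and the point is a local minimum.

local minimum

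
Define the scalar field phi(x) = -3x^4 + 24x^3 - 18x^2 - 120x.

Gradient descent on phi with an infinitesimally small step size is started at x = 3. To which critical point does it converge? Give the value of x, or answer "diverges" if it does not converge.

phi'(x) = -12(x - 5)(x - 2)(x + 1), so phi'(3) = 96.
Gradient descent moves in the -phi' direction, i.e. x is decreasing.
The nearest critical point in that direction is x = 2, where phi'' = 108 > 0 (a local minimum). The iterate converges there.

2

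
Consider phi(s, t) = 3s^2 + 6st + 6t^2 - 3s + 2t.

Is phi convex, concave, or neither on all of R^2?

convex

phi is quadratic, so its Hessian is the constant matrix H = [[6, 6], [6, 12]].
det(H) = 36, tr(H) = 18.
det(H) > 0 and tr(H) > 0, so H is positive definite everywhere: convex.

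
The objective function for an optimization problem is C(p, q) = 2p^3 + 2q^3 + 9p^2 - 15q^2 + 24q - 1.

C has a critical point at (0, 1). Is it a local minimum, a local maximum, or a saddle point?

The mixed partial ∂²C/∂p∂q is 0, so the Hessian at any point is diag(C_pp, C_qq) = diag(6(2p + 3), 6(2q - 5)).
At (0, 1): H = diag(18, -18).
The eigenvalues have opposite signs, so H is indefinite: a saddle point.

saddle point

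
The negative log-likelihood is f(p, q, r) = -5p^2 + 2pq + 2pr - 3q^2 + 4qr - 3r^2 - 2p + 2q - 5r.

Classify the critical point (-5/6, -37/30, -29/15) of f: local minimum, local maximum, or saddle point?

The Hessian is constant: H = [[-10, 2, 2], [2, -6, 4], [2, 4, -6]].
Leading principal minors: Δ₁ = -10, Δ₂ = 56, Δ₃ = -120.
The minors alternate sign starting negative (−, +, −), so H is negative definite: a local maximum.

local maximum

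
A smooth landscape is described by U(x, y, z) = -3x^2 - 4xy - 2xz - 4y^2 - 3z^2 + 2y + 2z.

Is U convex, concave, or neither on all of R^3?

concave

U is quadratic, so its Hessian is the constant matrix H = [[-6, -4, -2], [-4, -8, 0], [-2, 0, -6]].
Leading principal minors: -6, 32, -160.
Signs alternate −, +, − ⇒ H ≺ 0 ⇒ concave.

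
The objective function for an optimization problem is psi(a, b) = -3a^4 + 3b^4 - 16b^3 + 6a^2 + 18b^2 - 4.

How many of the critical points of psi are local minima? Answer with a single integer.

2

psi separates as a function of a plus a function of b, so ∇psi=0 decouples.
∂psi/∂a = -12a(a - 1)(a + 1) = 0 at a ∈ {-1, 0, 1}; ∂psi/∂b = 12b(b - 3)(b - 1) = 0 at b ∈ {0, 1, 3}.
The Hessian is diagonal: diag(psi_aa, psi_bb). Second derivatives: psi_aa(-1)=-24, psi_aa(0)=12, psi_aa(1)=-24; psi_bb(0)=36, psi_bb(1)=-24, psi_bb(3)=72.
Local minima occur where both diagonal entries positive: (0, 0), (0, 3). Count: 2.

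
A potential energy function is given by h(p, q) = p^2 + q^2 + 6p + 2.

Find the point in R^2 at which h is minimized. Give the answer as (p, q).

(-3, 0)

h(p,q) separates as A(p) + B(q) + 2, so its minimum is min A + min B + 2.
A'(p) = 2p + 6 vanishes at p ∈ {-3}; B'(q) = 2q vanishes at q ∈ {0}.
Local minima of A (where A''>0): A(-3)=-9. Local minima of B: B(0)=0.
So the global minimum of h is A(-3) + B(0) + 2 = -9 + 0 + 2 = -7, attained at (-3, 0).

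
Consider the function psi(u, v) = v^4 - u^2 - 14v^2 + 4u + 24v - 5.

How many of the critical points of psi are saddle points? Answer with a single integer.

psi separates as a function of u plus a function of v, so ∇psi=0 decouples.
∂psi/∂u = -2(u - 2) = 0 at u ∈ {2}; ∂psi/∂v = 4(v - 2)(v - 1)(v + 3) = 0 at v ∈ {-3, 1, 2}.
The Hessian is diagonal: diag(psi_uu, psi_vv). Second derivatives: psi_uu(2)=-2; psi_vv(-3)=80, psi_vv(1)=-16, psi_vv(2)=20.
Saddle points occur where the two diagonal entries have opposite signs: (2, -3), (2, 2). Count: 2.

2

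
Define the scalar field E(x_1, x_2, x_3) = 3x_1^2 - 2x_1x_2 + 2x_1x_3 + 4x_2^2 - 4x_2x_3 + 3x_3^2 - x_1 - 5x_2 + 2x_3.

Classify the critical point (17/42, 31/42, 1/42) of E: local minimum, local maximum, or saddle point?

The Hessian is constant: H = [[6, -2, 2], [-2, 8, -4], [2, -4, 6]].
Leading principal minors: Δ₁ = 6, Δ₂ = 44, Δ₃ = 168.
All leading minors are positive, so H is positive definite: a local minimum.

local minimum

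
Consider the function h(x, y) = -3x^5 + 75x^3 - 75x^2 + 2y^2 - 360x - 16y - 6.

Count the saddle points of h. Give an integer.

2

h separates as a function of x plus a function of y, so ∇h=0 decouples.
∂h/∂x = -15(x - 3)(x - 2)(x + 1)(x + 4) = 0 at x ∈ {-4, -1, 2, 3}; ∂h/∂y = 4(y - 4) = 0 at y ∈ {4}.
The Hessian is diagonal: diag(h_xx, h_yy). Second derivatives: h_xx(-4)=1890, h_xx(-1)=-540, h_xx(2)=270, h_xx(3)=-420; h_yy(4)=4.
Saddle points occur where the two diagonal entries have opposite signs: (-1, 4), (3, 4). Count: 2.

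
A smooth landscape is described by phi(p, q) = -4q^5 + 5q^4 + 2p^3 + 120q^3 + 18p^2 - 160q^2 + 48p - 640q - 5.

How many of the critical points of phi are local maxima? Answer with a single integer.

2

phi separates as a function of p plus a function of q, so ∇phi=0 decouples.
∂phi/∂p = 6(p + 2)(p + 4) = 0 at p ∈ {-4, -2}; ∂phi/∂q = -20(q - 4)(q - 2)(q + 1)(q + 4) = 0 at q ∈ {-4, -1, 2, 4}.
The Hessian is diagonal: diag(phi_pp, phi_qq). Second derivatives: phi_pp(-4)=-12, phi_pp(-2)=12; phi_qq(-4)=2880, phi_qq(-1)=-900, phi_qq(2)=720, phi_qq(4)=-1600.
Local maxima occur where both diagonal entries negative: (-4, -1), (-4, 4). Count: 2.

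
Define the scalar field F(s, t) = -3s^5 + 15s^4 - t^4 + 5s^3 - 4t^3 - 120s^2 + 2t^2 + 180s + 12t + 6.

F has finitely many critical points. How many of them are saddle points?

F separates as a function of s plus a function of t, so ∇F=0 decouples.
∂F/∂s = -15(s - 3)(s - 2)(s - 1)(s + 2) = 0 at s ∈ {-2, 1, 2, 3}; ∂F/∂t = -4(t - 1)(t + 1)(t + 3) = 0 at t ∈ {-3, -1, 1}.
The Hessian is diagonal: diag(F_ss, F_tt). Second derivatives: F_ss(-2)=900, F_ss(1)=-90, F_ss(2)=60, F_ss(3)=-150; F_tt(-3)=-32, F_tt(-1)=16, F_tt(1)=-32.
Saddle points occur where the two diagonal entries have opposite signs: (-2, -3), (-2, 1), (1, -1), (2, -3), (2, 1), (3, -1). Count: 6.

6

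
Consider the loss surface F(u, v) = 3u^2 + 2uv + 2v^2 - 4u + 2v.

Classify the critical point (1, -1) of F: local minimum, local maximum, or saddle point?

The Hessian of F is constant: H = [[6, 2], [2, 4]].
det(H) = 6·4 − 2² = 20.
det(H) > 0 and tr(H) = 10 > 0, so H is positive definite and the point is a local minimum.

local minimum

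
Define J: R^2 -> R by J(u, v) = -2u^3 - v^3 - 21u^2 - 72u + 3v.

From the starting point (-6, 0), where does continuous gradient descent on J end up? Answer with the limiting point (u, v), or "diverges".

J is separable, so gradient descent decouples: u follows -∂J/∂u, v follows -∂J/∂v.
∂J/∂u = -6(u + 3)(u + 4); at u=-6 this is -36, so u increases.
∂J/∂v = -3(v - 1)(v + 1); at v=0 this is 3, so v decreases.
u converges to its nearest critical value -4 (a local min of the u-part); v converges to -1. The iterate converges to (-4, -1).

(-4, -1)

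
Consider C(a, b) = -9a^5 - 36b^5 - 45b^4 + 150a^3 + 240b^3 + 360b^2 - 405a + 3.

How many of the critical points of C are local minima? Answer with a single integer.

C separates as a function of a plus a function of b, so ∇C=0 decouples.
∂C/∂a = -45(a - 3)(a - 1)(a + 1)(a + 3) = 0 at a ∈ {-3, -1, 1, 3}; ∂C/∂b = -180b(b - 2)(b + 1)(b + 2) = 0 at b ∈ {-2, -1, 0, 2}.
The Hessian is diagonal: diag(C_aa, C_bb). Second derivatives: C_aa(-3)=2160, C_aa(-1)=-720, C_aa(1)=720, C_aa(3)=-2160; C_bb(-2)=1440, C_bb(-1)=-540, C_bb(0)=720, C_bb(2)=-4320.
Local minima occur where both diagonal entries positive: (-3, -2), (-3, 0), (1, -2), (1, 0). Count: 4.

4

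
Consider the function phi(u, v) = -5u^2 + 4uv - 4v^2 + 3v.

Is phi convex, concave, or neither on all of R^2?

phi is quadratic, so its Hessian is the constant matrix H = [[-10, 4], [4, -8]].
det(H) = 64, tr(H) = -18.
det(H) > 0 and tr(H) < 0, so H is negative definite everywhere: concave.

concave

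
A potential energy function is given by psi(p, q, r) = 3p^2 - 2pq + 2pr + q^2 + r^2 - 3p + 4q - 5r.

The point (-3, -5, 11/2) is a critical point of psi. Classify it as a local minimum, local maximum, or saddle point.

The Hessian is constant: H = [[6, -2, 2], [-2, 2, 0], [2, 0, 2]].
Leading principal minors: Δ₁ = 6, Δ₂ = 8, Δ₃ = 8.
All leading minors are positive, so H is positive definite: a local minimum.

local minimum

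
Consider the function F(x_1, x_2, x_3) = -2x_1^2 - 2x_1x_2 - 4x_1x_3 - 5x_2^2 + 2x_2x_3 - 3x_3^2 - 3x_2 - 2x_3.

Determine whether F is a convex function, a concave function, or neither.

concave

F is quadratic, so its Hessian is the constant matrix H = [[-4, -2, -4], [-2, -10, 2], [-4, 2, -6]].
Leading principal minors: -4, 36, -8.
Signs alternate −, +, − ⇒ H ≺ 0 ⇒ concave.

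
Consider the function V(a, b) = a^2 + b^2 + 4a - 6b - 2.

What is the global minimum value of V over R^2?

-15

V(a,b) separates as P(a) + Q(b) − 2, so its minimum is min P + min Q − 2.
P'(a) = 2a + 4 vanishes at a ∈ {-2}; Q'(b) = 2b - 6 vanishes at b ∈ {3}.
Local minima of P (where P''>0): P(-2)=-4. Local minima of Q: Q(3)=-9.
So the global minimum of V is P(-2) + Q(3) − 2 = -4 − 9 − 2 = -15, attained at (-2, 3).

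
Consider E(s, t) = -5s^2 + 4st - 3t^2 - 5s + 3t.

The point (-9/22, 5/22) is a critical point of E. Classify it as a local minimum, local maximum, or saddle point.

local maximum

The Hessian of E is constant: H = [[-10, 4], [4, -6]].
det(H) = (-10)·(-6) − 4² = 44.
det(H) > 0 and tr(H) = -16 < 0, so H is negative definite and the point is a local maximum.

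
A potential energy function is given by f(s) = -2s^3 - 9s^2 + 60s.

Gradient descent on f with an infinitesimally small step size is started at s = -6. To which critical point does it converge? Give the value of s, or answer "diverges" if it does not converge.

f'(s) = -6(s - 2)(s + 5), so f'(-6) = -48.
Gradient descent moves in the -f' direction, i.e. s is increasing.
The nearest critical point in that direction is s = -5, where f'' = 42 > 0 (a local minimum). The iterate converges there.

-5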